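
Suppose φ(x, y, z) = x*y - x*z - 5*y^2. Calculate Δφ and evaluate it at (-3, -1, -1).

-10

∂²φ/∂x² = 0
∂²φ/∂y² = -10
∂²φ/∂z² = 0
∇²φ = -10
At (-3, -1, -1): -10.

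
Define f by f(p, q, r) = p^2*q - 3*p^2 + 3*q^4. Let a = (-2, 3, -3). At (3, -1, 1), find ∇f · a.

∂f/∂p = 2*p*q - 6*p
∂f/∂q = p^2 + 12*q^3
∂f/∂r = 0
∇f at (3, -1, 1) = (-24, -3, 0)
∇f · a = (-24)(-2) + (-3)(3) + (0)(-3) = 39

39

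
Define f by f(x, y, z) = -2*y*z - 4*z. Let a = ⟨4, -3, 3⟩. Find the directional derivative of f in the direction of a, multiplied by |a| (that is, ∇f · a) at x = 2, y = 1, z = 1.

∂f/∂x = 0
∂f/∂y = -2*z
∂f/∂z = -2*y - 4
∇f at (2, 1, 1) = (0, -2, -6)
∇f · a = (0)(4) + (-2)(-3) + (-6)(3) = -12

-12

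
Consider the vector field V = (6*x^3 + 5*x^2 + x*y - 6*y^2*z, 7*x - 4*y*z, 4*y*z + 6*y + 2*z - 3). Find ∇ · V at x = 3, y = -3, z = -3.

∂V₁/∂x = 18*x^2 + 10*x + y
∂V₂/∂y = -4*z
∂V₃/∂z = 4*y + 2
∇·V = 18*x^2 + 10*x + 5*y - 4*z + 2
At (3, -3, -3): 191.

191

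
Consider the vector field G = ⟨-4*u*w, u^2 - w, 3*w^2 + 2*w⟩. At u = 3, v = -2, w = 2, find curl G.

(1, -12, 6)

(∇×G)₁ = ∂G₃/∂v − ∂G₂/∂w = 1
(∇×G)₂ = ∂G₁/∂w − ∂G₃/∂u = -4*u
(∇×G)₃ = ∂G₂/∂u − ∂G₁/∂v = 2*u
∇×G = (1, -4*u, 2*u)
At (3, -2, 2): (1, -12, 6).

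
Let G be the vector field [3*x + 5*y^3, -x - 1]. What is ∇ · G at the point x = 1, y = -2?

∂G₁/∂x = 3
∂G₂/∂y = 0
∇·G = 3
At (1, -2): 3.

3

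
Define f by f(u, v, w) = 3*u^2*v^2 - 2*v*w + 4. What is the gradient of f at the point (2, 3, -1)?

∂f/∂u = 6*u*v^2
∂f/∂v = 6*u^2*v - 2*w
∂f/∂w = -2*v
∇f = (6*u*v^2, 6*u^2*v - 2*w, -2*v)
At (2, 3, -1): (108, 74, -6).

(108, 74, -6)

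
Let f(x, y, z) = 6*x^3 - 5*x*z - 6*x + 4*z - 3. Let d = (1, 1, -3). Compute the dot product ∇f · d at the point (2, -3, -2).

94

∂f/∂x = 18*x^2 - 5*z - 6
∂f/∂y = 0
∂f/∂z = -5*x + 4
∇f at (2, -3, -2) = (76, 0, -6)
∇f · d = (76)(1) + (0)(1) + (-6)(-3) = 94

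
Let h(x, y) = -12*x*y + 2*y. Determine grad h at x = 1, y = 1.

∂h/∂x = -12*y
∂h/∂y = -12*x + 2
∇h = (-12*y, -12*x + 2)
At (1, 1): (-12, -10).

(-12, -10)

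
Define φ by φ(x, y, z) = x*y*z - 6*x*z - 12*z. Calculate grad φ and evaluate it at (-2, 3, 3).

∂φ/∂x = y*z - 6*z
∂φ/∂y = x*z
∂φ/∂z = x*y - 6*x - 12
∇φ = (y*z - 6*z, x*z, x*y - 6*x - 12)
At (-2, 3, 3): (-9, -6, -6).

(-9, -6, -6)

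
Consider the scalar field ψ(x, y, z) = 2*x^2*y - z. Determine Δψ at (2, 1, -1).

∂²ψ/∂x² = 4*y
∂²ψ/∂y² = 0
∂²ψ/∂z² = 0
∇²ψ = 4*y
At (2, 1, -1): 4.

4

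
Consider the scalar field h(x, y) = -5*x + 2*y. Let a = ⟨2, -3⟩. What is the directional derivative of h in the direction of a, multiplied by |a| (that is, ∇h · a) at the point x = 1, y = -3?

∂h/∂x = -5
∂h/∂y = 2
∇h at (1, -3) = (-5, 2)
∇h · a = (-5)(2) + (2)(-3) = -16

-16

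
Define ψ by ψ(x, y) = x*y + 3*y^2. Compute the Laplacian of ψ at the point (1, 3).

6

∂²ψ/∂x² = 0
∂²ψ/∂y² = 6
∇²ψ = 6
At (1, 3): 6.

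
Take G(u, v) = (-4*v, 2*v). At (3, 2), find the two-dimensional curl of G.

∂G₂/∂u = 0
∂G₁/∂v = -4
Scalar curl = 4
At (3, 2): 4.

4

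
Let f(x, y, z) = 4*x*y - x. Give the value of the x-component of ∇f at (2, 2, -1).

7

(∇f)_1 = ∂f/∂x = 4*y - 1
At (2, 2, -1): 7.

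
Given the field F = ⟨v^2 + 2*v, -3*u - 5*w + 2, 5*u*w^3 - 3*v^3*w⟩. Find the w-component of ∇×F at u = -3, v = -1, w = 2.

(∇×F)_3 = ∂F₂/∂u − ∂F₁/∂v
= -3 − (2*v + 2)
= -2*v - 5
At (-3, -1, 2): -3.

-3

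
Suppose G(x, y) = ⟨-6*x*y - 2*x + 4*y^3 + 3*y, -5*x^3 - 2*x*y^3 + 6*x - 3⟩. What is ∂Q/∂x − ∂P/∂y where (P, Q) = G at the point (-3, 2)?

-214

∂G₂/∂x = -15*x^2 - 2*y^3 + 6
∂G₁/∂y = -6*x + 12*y^2 + 3
Scalar curl = -15*x^2 + 6*x - 2*y^3 - 12*y^2 + 3
At (-3, 2): -214.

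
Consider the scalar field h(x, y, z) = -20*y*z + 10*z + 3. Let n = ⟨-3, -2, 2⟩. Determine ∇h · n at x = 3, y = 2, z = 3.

∂h/∂x = 0
∂h/∂y = -20*z
∂h/∂z = -20*y + 10
∇h at (3, 2, 3) = (0, -60, -30)
∇h · n = (0)(-3) + (-60)(-2) + (-30)(2) = 60

60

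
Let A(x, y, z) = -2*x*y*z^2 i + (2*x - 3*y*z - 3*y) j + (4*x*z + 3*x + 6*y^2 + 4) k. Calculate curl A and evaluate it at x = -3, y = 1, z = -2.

(15, -19, -22)

(∇×A)₁ = ∂A₃/∂y − ∂A₂/∂z = 15*y
(∇×A)₂ = ∂A₁/∂z − ∂A₃/∂x = -4*x*y*z - 4*z - 3
(∇×A)₃ = ∂A₂/∂x − ∂A₁/∂y = 2*x*z^2 + 2
∇×A = (15*y, -4*x*y*z - 4*z - 3, 2*x*z^2 + 2)
At (-3, 1, -2): (15, -19, -22).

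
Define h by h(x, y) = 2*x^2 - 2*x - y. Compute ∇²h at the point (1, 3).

∂²h/∂x² = 4
∂²h/∂y² = 0
∇²h = 4
At (1, 3): 4.

4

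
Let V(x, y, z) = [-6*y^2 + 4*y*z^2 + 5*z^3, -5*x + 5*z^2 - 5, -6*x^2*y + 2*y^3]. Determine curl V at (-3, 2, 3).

(-60, 111, -17)

(∇×V)₁ = ∂V₃/∂y − ∂V₂/∂z = -6*x^2 + 6*y^2 - 10*z
(∇×V)₂ = ∂V₁/∂z − ∂V₃/∂x = 12*x*y + 8*y*z + 15*z^2
(∇×V)₃ = ∂V₂/∂x − ∂V₁/∂y = 12*y - 4*z^2 - 5
∇×V = (-6*x^2 + 6*y^2 - 10*z, 12*x*y + 8*y*z + 15*z^2, 12*y - 4*z^2 - 5)
At (-3, 2, 3): (-60, 111, -17).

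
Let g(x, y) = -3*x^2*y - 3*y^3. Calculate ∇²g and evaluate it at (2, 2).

∂²g/∂x² = -6*y
∂²g/∂y² = -18*y
∇²g = -24*y
At (2, 2): -48.

-48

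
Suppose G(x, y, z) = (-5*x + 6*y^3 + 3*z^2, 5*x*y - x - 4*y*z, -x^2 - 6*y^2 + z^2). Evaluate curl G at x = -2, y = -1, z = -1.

(8, -10, -24)

(∇×G)₁ = ∂G₃/∂y − ∂G₂/∂z = -8*y
(∇×G)₂ = ∂G₁/∂z − ∂G₃/∂x = 2*x + 6*z
(∇×G)₃ = ∂G₂/∂x − ∂G₁/∂y = -18*y^2 + 5*y - 1
∇×G = (-8*y, 2*x + 6*z, -18*y^2 + 5*y - 1)
At (-2, -1, -1): (8, -10, -24).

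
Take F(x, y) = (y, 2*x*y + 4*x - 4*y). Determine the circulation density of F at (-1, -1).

1

∂F₂/∂x = 2*y + 4
∂F₁/∂y = 1
Scalar curl = 2*y + 3
At (-1, -1): 1.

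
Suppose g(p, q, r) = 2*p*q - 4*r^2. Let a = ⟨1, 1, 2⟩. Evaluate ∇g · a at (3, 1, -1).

∂g/∂p = 2*q
∂g/∂q = 2*p
∂g/∂r = -8*r
∇g at (3, 1, -1) = (2, 6, 8)
∇g · a = (2)(1) + (6)(1) + (8)(2) = 24

24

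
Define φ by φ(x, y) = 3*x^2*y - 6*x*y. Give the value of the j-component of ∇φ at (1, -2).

-3

(∇φ)_2 = ∂φ/∂y = 3*x^2 - 6*x
At (1, -2): -3.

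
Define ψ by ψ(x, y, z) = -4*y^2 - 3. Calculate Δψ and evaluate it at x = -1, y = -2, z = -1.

-8

∂²ψ/∂x² = 0
∂²ψ/∂y² = -8
∂²ψ/∂z² = 0
∇²ψ = -8
At (-1, -2, -1): -8.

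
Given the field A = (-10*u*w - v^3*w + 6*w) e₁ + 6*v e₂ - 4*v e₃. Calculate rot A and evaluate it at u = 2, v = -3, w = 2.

(∇×A)₁ = ∂A₃/∂v − ∂A₂/∂w = -4
(∇×A)₂ = ∂A₁/∂w − ∂A₃/∂u = -10*u - v^3 + 6
(∇×A)₃ = ∂A₂/∂u − ∂A₁/∂v = 3*v^2*w
∇×A = (-4, -10*u - v^3 + 6, 3*v^2*w)
At (2, -3, 2): (-4, 13, 54).

(-4, 13, 54)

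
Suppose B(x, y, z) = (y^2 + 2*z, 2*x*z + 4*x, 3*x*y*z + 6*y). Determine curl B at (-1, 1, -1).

(∇×B)₁ = ∂B₃/∂y − ∂B₂/∂z = 3*x*z - 2*x + 6
(∇×B)₂ = ∂B₁/∂z − ∂B₃/∂x = -3*y*z + 2
(∇×B)₃ = ∂B₂/∂x − ∂B₁/∂y = -2*y + 2*z + 4
∇×B = (3*x*z - 2*x + 6, -3*y*z + 2, -2*y + 2*z + 4)
At (-1, 1, -1): (11, 5, 0).

(11, 5, 0)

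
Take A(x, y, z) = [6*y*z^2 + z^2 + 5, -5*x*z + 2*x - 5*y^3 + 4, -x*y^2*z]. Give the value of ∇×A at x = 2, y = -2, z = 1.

(∇×A)₁ = ∂A₃/∂y − ∂A₂/∂z = -2*x*y*z + 5*x
(∇×A)₂ = ∂A₁/∂z − ∂A₃/∂x = y^2*z + 12*y*z + 2*z
(∇×A)₃ = ∂A₂/∂x − ∂A₁/∂y = -6*z^2 - 5*z + 2
∇×A = (-2*x*y*z + 5*x, y^2*z + 12*y*z + 2*z, -6*z^2 - 5*z + 2)
At (2, -2, 1): (18, -18, -9).

(18, -18, -9)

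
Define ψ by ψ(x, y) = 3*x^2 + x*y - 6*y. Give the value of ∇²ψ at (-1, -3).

6

∂²ψ/∂x² = 6
∂²ψ/∂y² = 0
∇²ψ = 6
At (-1, -3): 6.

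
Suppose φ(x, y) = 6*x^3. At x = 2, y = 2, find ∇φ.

∂φ/∂x = 18*x^2
∂φ/∂y = 0
∇φ = (18*x^2, 0)
At (2, 2): (72, 0).

(72, 0)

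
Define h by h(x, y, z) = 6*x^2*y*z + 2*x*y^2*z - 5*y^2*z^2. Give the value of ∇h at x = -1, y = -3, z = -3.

(-162, 216, 234)

∂h/∂x = 12*x*y*z + 2*y^2*z
∂h/∂y = 6*x^2*z + 4*x*y*z - 10*y*z^2
∂h/∂z = 6*x^2*y + 2*x*y^2 - 10*y^2*z
∇h = (12*x*y*z + 2*y^2*z, 6*x^2*z + 4*x*y*z - 10*y*z^2, 6*x^2*y + 2*x*y^2 - 10*y^2*z)
At (-1, -3, -3): (-162, 216, 234).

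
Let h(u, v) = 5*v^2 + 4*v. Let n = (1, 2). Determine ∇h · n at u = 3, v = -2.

∂h/∂u = 0
∂h/∂v = 10*v + 4
∇h at (3, -2) = (0, -16)
∇h · n = (0)(1) + (-16)(2) = -32

-32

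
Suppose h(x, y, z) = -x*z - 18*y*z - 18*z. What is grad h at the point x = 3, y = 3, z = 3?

∂h/∂x = -z
∂h/∂y = -18*z
∂h/∂z = -x - 18*y - 18
∇h = (-z, -18*z, -x - 18*y - 18)
At (3, 3, 3): (-3, -54, -75).

(-3, -54, -75)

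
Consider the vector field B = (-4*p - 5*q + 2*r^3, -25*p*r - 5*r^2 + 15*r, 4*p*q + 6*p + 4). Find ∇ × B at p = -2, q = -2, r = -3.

(∇×B)₁ = ∂B₃/∂q − ∂B₂/∂r = 29*p + 10*r - 15
(∇×B)₂ = ∂B₁/∂r − ∂B₃/∂p = -4*q + 6*r^2 - 6
(∇×B)₃ = ∂B₂/∂p − ∂B₁/∂q = -25*r + 5
∇×B = (29*p + 10*r - 15, -4*q + 6*r^2 - 6, -25*r + 5)
At (-2, -2, -3): (-103, 56, 80).

(-103, 56, 80)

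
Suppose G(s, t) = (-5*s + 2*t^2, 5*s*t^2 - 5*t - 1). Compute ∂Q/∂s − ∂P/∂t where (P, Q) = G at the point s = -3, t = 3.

33

∂G₂/∂s = 5*t^2
∂G₁/∂t = 4*t
Scalar curl = 5*t^2 - 4*t
At (-3, 3): 33.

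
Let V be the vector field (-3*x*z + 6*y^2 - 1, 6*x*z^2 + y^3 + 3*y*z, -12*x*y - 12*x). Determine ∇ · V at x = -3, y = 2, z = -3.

12

∂V₁/∂x = -3*z
∂V₂/∂y = 3*y^2 + 3*z
∂V₃/∂z = 0
∇·V = 3*y^2
At (-3, 2, -3): 12.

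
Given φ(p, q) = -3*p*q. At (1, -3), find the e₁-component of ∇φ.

(∇φ)_1 = ∂φ/∂p = -3*q
At (1, -3): 9.

9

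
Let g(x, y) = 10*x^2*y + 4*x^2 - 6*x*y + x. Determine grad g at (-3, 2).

(-155, 108)

∂g/∂x = 20*x*y + 8*x - 6*y + 1
∂g/∂y = 10*x^2 - 6*x
∇g = (20*x*y + 8*x - 6*y + 1, 10*x^2 - 6*x)
At (-3, 2): (-155, 108).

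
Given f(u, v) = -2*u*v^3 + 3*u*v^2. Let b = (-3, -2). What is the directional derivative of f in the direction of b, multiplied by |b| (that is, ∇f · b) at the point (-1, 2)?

-12

∂f/∂u = -2*v^3 + 3*v^2
∂f/∂v = -6*u*v^2 + 6*u*v
∇f at (-1, 2) = (-4, 12)
∇f · b = (-4)(-3) + (12)(-2) = -12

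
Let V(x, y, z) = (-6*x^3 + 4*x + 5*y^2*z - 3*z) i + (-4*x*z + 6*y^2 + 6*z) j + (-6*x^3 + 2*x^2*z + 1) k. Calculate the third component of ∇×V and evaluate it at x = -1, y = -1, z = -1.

(∇×V)_3 = ∂V₂/∂x − ∂V₁/∂y
= -4*z − (10*y*z)
= -10*y*z - 4*z
At (-1, -1, -1): -6.

-6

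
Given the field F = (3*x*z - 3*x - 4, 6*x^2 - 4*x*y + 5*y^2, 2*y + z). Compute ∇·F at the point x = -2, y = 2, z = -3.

∂F₁/∂x = 3*z - 3
∂F₂/∂y = -4*x + 10*y
∂F₃/∂z = 1
∇·F = -4*x + 10*y + 3*z - 2
At (-2, 2, -3): 17.

17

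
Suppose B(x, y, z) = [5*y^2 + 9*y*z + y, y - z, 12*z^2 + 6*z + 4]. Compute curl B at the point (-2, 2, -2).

(∇×B)₁ = ∂B₃/∂y − ∂B₂/∂z = 1
(∇×B)₂ = ∂B₁/∂z − ∂B₃/∂x = 9*y
(∇×B)₃ = ∂B₂/∂x − ∂B₁/∂y = -10*y - 9*z - 1
∇×B = (1, 9*y, -10*y - 9*z - 1)
At (-2, 2, -2): (1, 18, -3).

(1, 18, -3)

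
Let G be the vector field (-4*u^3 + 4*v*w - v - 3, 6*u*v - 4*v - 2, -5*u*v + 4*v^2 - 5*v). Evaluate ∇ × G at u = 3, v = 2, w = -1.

(-4, 18, 17)

(∇×G)₁ = ∂G₃/∂v − ∂G₂/∂w = -5*u + 8*v - 5
(∇×G)₂ = ∂G₁/∂w − ∂G₃/∂u = 9*v
(∇×G)₃ = ∂G₂/∂u − ∂G₁/∂v = 6*v - 4*w + 1
∇×G = (-5*u + 8*v - 5, 9*v, 6*v - 4*w + 1)
At (3, 2, -1): (-4, 18, 17).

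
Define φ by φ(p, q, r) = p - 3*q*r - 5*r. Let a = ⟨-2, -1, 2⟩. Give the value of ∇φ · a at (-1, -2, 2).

∂φ/∂p = 1
∂φ/∂q = -3*r
∂φ/∂r = -3*q - 5
∇φ at (-1, -2, 2) = (1, -6, 1)
∇φ · a = (1)(-2) + (-6)(-1) + (1)(2) = 6

6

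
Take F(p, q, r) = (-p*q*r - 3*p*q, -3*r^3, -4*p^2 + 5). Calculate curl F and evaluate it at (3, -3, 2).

(36, 33, 15)

(∇×F)₁ = ∂F₃/∂q − ∂F₂/∂r = 9*r^2
(∇×F)₂ = ∂F₁/∂r − ∂F₃/∂p = -p*q + 8*p
(∇×F)₃ = ∂F₂/∂p − ∂F₁/∂q = p*r + 3*p
∇×F = (9*r^2, -p*q + 8*p, p*r + 3*p)
At (3, -3, 2): (36, 33, 15).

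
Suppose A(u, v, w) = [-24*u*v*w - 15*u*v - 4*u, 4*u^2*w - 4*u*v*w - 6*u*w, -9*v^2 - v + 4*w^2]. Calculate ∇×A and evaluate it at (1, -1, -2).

(15, 24, -45)

(∇×A)₁ = ∂A₃/∂v − ∂A₂/∂w = -4*u^2 + 4*u*v + 6*u - 18*v - 1
(∇×A)₂ = ∂A₁/∂w − ∂A₃/∂u = -24*u*v
(∇×A)₃ = ∂A₂/∂u − ∂A₁/∂v = 32*u*w + 15*u - 4*v*w - 6*w
∇×A = (-4*u^2 + 4*u*v + 6*u - 18*v - 1, -24*u*v, 32*u*w + 15*u - 4*v*w - 6*w)
At (1, -1, -2): (15, 24, -45).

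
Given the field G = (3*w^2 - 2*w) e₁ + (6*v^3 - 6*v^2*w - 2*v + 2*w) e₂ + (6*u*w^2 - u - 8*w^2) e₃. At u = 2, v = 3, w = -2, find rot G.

(52, -37, 0)

(∇×G)₁ = ∂G₃/∂v − ∂G₂/∂w = 6*v^2 - 2
(∇×G)₂ = ∂G₁/∂w − ∂G₃/∂u = -6*w^2 + 6*w - 1
(∇×G)₃ = ∂G₂/∂u − ∂G₁/∂v = 0
∇×G = (6*v^2 - 2, -6*w^2 + 6*w - 1, 0)
At (2, 3, -2): (52, -37, 0).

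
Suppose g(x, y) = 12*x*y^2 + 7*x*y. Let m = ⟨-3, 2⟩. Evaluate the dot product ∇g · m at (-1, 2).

∂g/∂x = 12*y^2 + 7*y
∂g/∂y = 24*x*y + 7*x
∇g at (-1, 2) = (62, -55)
∇g · m = (62)(-3) + (-55)(2) = -296

-296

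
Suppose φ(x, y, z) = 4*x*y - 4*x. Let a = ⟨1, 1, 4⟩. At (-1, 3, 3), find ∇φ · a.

4

∂φ/∂x = 4*y - 4
∂φ/∂y = 4*x
∂φ/∂z = 0
∇φ at (-1, 3, 3) = (8, -4, 0)
∇φ · a = (8)(1) + (-4)(1) + (0)(4) = 4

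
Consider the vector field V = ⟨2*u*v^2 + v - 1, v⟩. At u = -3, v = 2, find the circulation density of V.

23

∂V₂/∂u = 0
∂V₁/∂v = 4*u*v + 1
Scalar curl = -4*u*v - 1
At (-3, 2): 23.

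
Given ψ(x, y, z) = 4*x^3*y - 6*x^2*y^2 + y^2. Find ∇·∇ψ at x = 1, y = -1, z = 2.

∂²ψ/∂x² = 12*y*(2*x - y)
∂²ψ/∂y² = 2*(-6*x^2 + 1)
∂²ψ/∂z² = 0
∇²ψ = -12*x^2 + 24*x*y - 12*y^2 + 2
At (1, -1, 2): -46.

-46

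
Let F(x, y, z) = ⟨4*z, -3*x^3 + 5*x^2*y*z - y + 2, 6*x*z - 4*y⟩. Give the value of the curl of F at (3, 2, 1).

(-94, -2, -21)

(∇×F)₁ = ∂F₃/∂y − ∂F₂/∂z = -5*x^2*y - 4
(∇×F)₂ = ∂F₁/∂z − ∂F₃/∂x = -6*z + 4
(∇×F)₃ = ∂F₂/∂x − ∂F₁/∂y = -9*x^2 + 10*x*y*z
∇×F = (-5*x^2*y - 4, -6*z + 4, -9*x^2 + 10*x*y*z)
At (3, 2, 1): (-94, -2, -21).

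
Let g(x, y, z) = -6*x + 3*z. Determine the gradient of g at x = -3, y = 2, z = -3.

∂g/∂x = -6
∂g/∂y = 0
∂g/∂z = 3
∇g = (-6, 0, 3)
At (-3, 2, -3): (-6, 0, 3).

(-6, 0, 3)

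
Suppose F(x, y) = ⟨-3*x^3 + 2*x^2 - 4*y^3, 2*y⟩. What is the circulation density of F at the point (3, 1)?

12

∂F₂/∂x = 0
∂F₁/∂y = -12*y^2
Scalar curl = 12*y^2
At (3, 1): 12.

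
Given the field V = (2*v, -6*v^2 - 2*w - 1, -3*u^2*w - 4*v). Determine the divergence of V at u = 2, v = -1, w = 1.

∂V₁/∂u = 0
∂V₂/∂v = -12*v
∂V₃/∂w = -3*u^2
∇·V = -3*u^2 - 12*v
At (2, -1, 1): 0.

0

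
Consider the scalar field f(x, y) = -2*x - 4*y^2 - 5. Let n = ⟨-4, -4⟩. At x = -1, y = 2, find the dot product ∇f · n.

∂f/∂x = -2
∂f/∂y = -8*y
∇f at (-1, 2) = (-2, -16)
∇f · n = (-2)(-4) + (-16)(-4) = 72

72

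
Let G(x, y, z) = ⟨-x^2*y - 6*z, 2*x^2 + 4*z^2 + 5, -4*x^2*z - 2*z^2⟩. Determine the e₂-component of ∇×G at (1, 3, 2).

10

(∇×G)_2 = ∂G₁/∂z − ∂G₃/∂x
= -6 − (-8*x*z)
= 8*x*z - 6
At (1, 3, 2): 10.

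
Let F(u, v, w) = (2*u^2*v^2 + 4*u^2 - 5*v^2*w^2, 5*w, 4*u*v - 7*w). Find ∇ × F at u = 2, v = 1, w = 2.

(3, -24, 24)

(∇×F)₁ = ∂F₃/∂v − ∂F₂/∂w = 4*u - 5
(∇×F)₂ = ∂F₁/∂w − ∂F₃/∂u = -10*v^2*w - 4*v
(∇×F)₃ = ∂F₂/∂u − ∂F₁/∂v = -4*u^2*v + 10*v*w^2
∇×F = (4*u - 5, -10*v^2*w - 4*v, -4*u^2*v + 10*v*w^2)
At (2, 1, 2): (3, -24, 24).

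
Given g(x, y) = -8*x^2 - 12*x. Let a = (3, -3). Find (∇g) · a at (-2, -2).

60

∂g/∂x = -16*x - 12
∂g/∂y = 0
∇g at (-2, -2) = (20, 0)
∇g · a = (20)(3) + (0)(-3) = 60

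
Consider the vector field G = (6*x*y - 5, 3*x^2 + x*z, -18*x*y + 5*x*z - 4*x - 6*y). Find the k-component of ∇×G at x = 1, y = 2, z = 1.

1

(∇×G)_3 = ∂G₂/∂x − ∂G₁/∂y
= 6*x + z − (6*x)
= z
At (1, 2, 1): 1.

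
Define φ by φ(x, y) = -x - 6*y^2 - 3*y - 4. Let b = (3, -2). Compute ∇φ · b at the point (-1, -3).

∂φ/∂x = -1
∂φ/∂y = -12*y - 3
∇φ at (-1, -3) = (-1, 33)
∇φ · b = (-1)(3) + (33)(-2) = -69

-69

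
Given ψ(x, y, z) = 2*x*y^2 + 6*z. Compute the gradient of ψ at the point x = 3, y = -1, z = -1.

(2, -12, 6)

∂ψ/∂x = 2*y^2
∂ψ/∂y = 4*x*y
∂ψ/∂z = 6
∇ψ = (2*y^2, 4*x*y, 6)
At (3, -1, -1): (2, -12, 6).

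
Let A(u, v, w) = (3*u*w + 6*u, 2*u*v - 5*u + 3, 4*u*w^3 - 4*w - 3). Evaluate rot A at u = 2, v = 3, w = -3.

(0, 114, 1)

(∇×A)₁ = ∂A₃/∂v − ∂A₂/∂w = 0
(∇×A)₂ = ∂A₁/∂w − ∂A₃/∂u = 3*u - 4*w^3
(∇×A)₃ = ∂A₂/∂u − ∂A₁/∂v = 2*v - 5
∇×A = (0, 3*u - 4*w^3, 2*v - 5)
At (2, 3, -3): (0, 114, 1).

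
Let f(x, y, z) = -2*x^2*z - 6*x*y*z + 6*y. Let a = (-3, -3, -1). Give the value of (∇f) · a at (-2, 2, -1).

∂f/∂x = -4*x*z - 6*y*z
∂f/∂y = -6*x*z + 6
∂f/∂z = -2*x^2 - 6*x*y
∇f at (-2, 2, -1) = (4, -6, 16)
∇f · a = (4)(-3) + (-6)(-3) + (16)(-1) = -10

-10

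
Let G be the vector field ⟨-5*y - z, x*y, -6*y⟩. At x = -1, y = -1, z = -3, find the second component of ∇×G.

-1

(∇×G)_2 = ∂G₁/∂z − ∂G₃/∂x
= -1 − (0)
= -1
At (-1, -1, -3): -1.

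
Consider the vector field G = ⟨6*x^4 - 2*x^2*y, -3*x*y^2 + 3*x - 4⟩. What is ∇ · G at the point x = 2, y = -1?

212

∂G₁/∂x = 24*x^3 - 4*x*y
∂G₂/∂y = -6*x*y
∇·G = 24*x^3 - 10*x*y
At (2, -1): 212.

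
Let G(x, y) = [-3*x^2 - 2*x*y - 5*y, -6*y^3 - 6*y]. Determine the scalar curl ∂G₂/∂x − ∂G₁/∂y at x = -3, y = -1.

∂G₂/∂x = 0
∂G₁/∂y = -2*x - 5
Scalar curl = 2*x + 5
At (-3, -1): -1.

-1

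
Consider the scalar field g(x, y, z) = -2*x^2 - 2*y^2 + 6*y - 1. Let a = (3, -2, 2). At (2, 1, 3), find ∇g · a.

∂g/∂x = -4*x
∂g/∂y = -4*y + 6
∂g/∂z = 0
∇g at (2, 1, 3) = (-8, 2, 0)
∇g · a = (-8)(3) + (2)(-2) + (0)(2) = -28

-28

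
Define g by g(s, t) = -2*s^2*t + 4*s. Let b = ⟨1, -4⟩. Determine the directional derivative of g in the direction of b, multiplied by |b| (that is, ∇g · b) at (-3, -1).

64

∂g/∂s = -4*s*t + 4
∂g/∂t = -2*s^2
∇g at (-3, -1) = (-8, -18)
∇g · b = (-8)(1) + (-18)(-4) = 64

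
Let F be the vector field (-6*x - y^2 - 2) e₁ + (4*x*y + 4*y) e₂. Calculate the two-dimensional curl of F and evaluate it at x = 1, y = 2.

12

∂F₂/∂x = 4*y
∂F₁/∂y = -2*y
Scalar curl = 6*y
At (1, 2): 12.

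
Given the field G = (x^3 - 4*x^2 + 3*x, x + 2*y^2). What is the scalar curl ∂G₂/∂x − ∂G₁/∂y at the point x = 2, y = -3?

1

∂G₂/∂x = 1
∂G₁/∂y = 0
Scalar curl = 1
At (2, -3): 1.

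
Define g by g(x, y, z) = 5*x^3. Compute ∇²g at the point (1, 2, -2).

∂²g/∂x² = 30*x
∂²g/∂y² = 0
∂²g/∂z² = 0
∇²g = 30*x
At (1, 2, -2): 30.

30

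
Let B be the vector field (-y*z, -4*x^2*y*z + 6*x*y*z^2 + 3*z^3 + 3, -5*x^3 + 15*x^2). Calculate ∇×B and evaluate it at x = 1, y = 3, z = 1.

(∇×B)₁ = ∂B₃/∂y − ∂B₂/∂z = 4*x^2*y - 12*x*y*z - 9*z^2
(∇×B)₂ = ∂B₁/∂z − ∂B₃/∂x = 15*x^2 - 30*x - y
(∇×B)₃ = ∂B₂/∂x − ∂B₁/∂y = -8*x*y*z + 6*y*z^2 + z
∇×B = (4*x^2*y - 12*x*y*z - 9*z^2, 15*x^2 - 30*x - y, -8*x*y*z + 6*y*z^2 + z)
At (1, 3, 1): (-33, -18, -5).

(-33, -18, -5)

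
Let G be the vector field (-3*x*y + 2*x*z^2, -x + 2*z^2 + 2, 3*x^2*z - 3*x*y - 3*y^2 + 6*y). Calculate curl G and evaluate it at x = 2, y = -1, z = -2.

(∇×G)₁ = ∂G₃/∂y − ∂G₂/∂z = -3*x - 6*y - 4*z + 6
(∇×G)₂ = ∂G₁/∂z − ∂G₃/∂x = -2*x*z + 3*y
(∇×G)₃ = ∂G₂/∂x − ∂G₁/∂y = 3*x - 1
∇×G = (-3*x - 6*y - 4*z + 6, -2*x*z + 3*y, 3*x - 1)
At (2, -1, -2): (14, 5, 5).

(14, 5, 5)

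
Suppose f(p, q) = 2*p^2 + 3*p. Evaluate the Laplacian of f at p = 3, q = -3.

∂²f/∂p² = 4
∂²f/∂q² = 0
∇²f = 4
At (3, -3): 4.

4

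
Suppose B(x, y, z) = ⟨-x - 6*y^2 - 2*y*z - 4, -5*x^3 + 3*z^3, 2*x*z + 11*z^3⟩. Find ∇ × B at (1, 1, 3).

(∇×B)₁ = ∂B₃/∂y − ∂B₂/∂z = -9*z^2
(∇×B)₂ = ∂B₁/∂z − ∂B₃/∂x = -2*y - 2*z
(∇×B)₃ = ∂B₂/∂x − ∂B₁/∂y = -15*x^2 + 12*y + 2*z
∇×B = (-9*z^2, -2*y - 2*z, -15*x^2 + 12*y + 2*z)
At (1, 1, 3): (-81, -8, 3).

(-81, -8, 3)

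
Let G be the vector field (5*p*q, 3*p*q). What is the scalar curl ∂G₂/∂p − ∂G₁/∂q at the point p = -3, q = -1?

12

∂G₂/∂p = 3*q
∂G₁/∂q = 5*p
Scalar curl = -5*p + 3*q
At (-3, -1): 12.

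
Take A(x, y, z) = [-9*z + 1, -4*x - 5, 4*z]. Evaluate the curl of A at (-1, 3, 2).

(∇×A)₁ = ∂A₃/∂y − ∂A₂/∂z = 0
(∇×A)₂ = ∂A₁/∂z − ∂A₃/∂x = -9
(∇×A)₃ = ∂A₂/∂x − ∂A₁/∂y = -4
∇×A = (0, -9, -4)
At (-1, 3, 2): (0, -9, -4).

(0, -9, -4)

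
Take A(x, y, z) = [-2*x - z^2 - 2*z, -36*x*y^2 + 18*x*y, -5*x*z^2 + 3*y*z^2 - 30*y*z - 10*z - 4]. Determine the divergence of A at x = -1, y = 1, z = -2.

-20

∂A₁/∂x = -2
∂A₂/∂y = -72*x*y + 18*x
∂A₃/∂z = -10*x*z + 6*y*z - 30*y - 10
∇·A = -72*x*y - 10*x*z + 18*x + 6*y*z - 30*y - 12
At (-1, 1, -2): -20.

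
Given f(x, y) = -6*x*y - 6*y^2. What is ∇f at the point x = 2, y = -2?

∂f/∂x = -6*y
∂f/∂y = -6*x - 12*y
∇f = (-6*y, -6*x - 12*y)
At (2, -2): (12, 12).

(12, 12)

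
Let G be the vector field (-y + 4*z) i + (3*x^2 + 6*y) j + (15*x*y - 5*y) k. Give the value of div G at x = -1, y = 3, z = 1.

∂G₁/∂x = 0
∂G₂/∂y = 6
∂G₃/∂z = 0
∇·G = 6
At (-1, 3, 1): 6.

6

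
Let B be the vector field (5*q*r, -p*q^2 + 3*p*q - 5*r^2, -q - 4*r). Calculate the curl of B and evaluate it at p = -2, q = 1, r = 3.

(∇×B)₁ = ∂B₃/∂q − ∂B₂/∂r = 10*r - 1
(∇×B)₂ = ∂B₁/∂r − ∂B₃/∂p = 5*q
(∇×B)₃ = ∂B₂/∂p − ∂B₁/∂q = -q^2 + 3*q - 5*r
∇×B = (10*r - 1, 5*q, -q^2 + 3*q - 5*r)
At (-2, 1, 3): (29, 5, -13).

(29, 5, -13)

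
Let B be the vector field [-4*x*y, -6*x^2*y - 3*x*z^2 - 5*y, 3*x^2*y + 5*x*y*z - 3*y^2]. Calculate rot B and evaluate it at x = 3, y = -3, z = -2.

(∇×B)₁ = ∂B₃/∂y − ∂B₂/∂z = 3*x^2 + 11*x*z - 6*y
(∇×B)₂ = ∂B₁/∂z − ∂B₃/∂x = -6*x*y - 5*y*z
(∇×B)₃ = ∂B₂/∂x − ∂B₁/∂y = -12*x*y + 4*x - 3*z^2
∇×B = (3*x^2 + 11*x*z - 6*y, -6*x*y - 5*y*z, -12*x*y + 4*x - 3*z^2)
At (3, -3, -2): (-21, 24, 108).

(-21, 24, 108)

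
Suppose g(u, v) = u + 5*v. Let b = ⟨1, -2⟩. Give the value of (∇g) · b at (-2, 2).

-9

∂g/∂u = 1
∂g/∂v = 5
∇g at (-2, 2) = (1, 5)
∇g · b = (1)(1) + (5)(-2) = -9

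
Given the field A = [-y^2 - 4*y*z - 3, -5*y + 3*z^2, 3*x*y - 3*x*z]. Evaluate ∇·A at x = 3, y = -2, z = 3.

∂A₁/∂x = 0
∂A₂/∂y = -5
∂A₃/∂z = -3*x
∇·A = -3*x - 5
At (3, -2, 3): -14.

-14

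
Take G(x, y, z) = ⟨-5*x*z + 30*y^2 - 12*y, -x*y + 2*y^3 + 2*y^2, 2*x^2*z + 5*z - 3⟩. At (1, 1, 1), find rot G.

(0, -9, -49)

(∇×G)₁ = ∂G₃/∂y − ∂G₂/∂z = 0
(∇×G)₂ = ∂G₁/∂z − ∂G₃/∂x = -4*x*z - 5*x
(∇×G)₃ = ∂G₂/∂x − ∂G₁/∂y = -61*y + 12
∇×G = (0, -4*x*z - 5*x, -61*y + 12)
At (1, 1, 1): (0, -9, -49).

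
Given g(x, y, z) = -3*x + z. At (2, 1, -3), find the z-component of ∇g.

1

(∇g)_3 = ∂g/∂z = 1
At (2, 1, -3): 1.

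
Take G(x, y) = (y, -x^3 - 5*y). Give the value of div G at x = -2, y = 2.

∂G₁/∂x = 0
∂G₂/∂y = -5
∇·G = -5
At (-2, 2): -5.

-5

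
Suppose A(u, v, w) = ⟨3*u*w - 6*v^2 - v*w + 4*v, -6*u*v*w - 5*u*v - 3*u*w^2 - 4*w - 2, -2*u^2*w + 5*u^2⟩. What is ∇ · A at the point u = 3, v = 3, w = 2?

∂A₁/∂u = 3*w
∂A₂/∂v = -6*u*w - 5*u
∂A₃/∂w = -2*u^2
∇·A = -2*u^2 - 6*u*w - 5*u + 3*w
At (3, 3, 2): -63.

-63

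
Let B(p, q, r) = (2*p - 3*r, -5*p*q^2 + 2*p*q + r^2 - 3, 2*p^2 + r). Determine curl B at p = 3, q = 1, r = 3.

(-6, -15, -3)

(∇×B)₁ = ∂B₃/∂q − ∂B₂/∂r = -2*r
(∇×B)₂ = ∂B₁/∂r − ∂B₃/∂p = -4*p - 3
(∇×B)₃ = ∂B₂/∂p − ∂B₁/∂q = -5*q^2 + 2*q
∇×B = (-2*r, -4*p - 3, -5*q^2 + 2*q)
At (3, 1, 3): (-6, -15, -3).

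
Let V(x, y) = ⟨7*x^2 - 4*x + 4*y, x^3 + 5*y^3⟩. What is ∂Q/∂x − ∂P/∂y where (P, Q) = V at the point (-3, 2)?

∂V₂/∂x = 3*x^2
∂V₁/∂y = 4
Scalar curl = 3*x^2 - 4
At (-3, 2): 23.

23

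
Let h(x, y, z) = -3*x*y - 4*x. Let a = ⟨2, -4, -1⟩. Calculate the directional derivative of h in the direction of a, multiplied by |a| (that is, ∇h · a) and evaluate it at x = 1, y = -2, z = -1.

∂h/∂x = -3*y - 4
∂h/∂y = -3*x
∂h/∂z = 0
∇h at (1, -2, -1) = (2, -3, 0)
∇h · a = (2)(2) + (-3)(-4) + (0)(-1) = 16

16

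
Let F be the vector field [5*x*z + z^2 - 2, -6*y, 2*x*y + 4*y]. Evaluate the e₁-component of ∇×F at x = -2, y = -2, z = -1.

0

(∇×F)_1 = ∂F₃/∂y − ∂F₂/∂z
= 2*x + 4 − (0)
= 2*x + 4
At (-2, -2, -1): 0.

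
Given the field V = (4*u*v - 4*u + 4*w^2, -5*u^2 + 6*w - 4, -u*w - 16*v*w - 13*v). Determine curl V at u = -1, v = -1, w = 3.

(∇×V)₁ = ∂V₃/∂v − ∂V₂/∂w = -16*w - 19
(∇×V)₂ = ∂V₁/∂w − ∂V₃/∂u = 9*w
(∇×V)₃ = ∂V₂/∂u − ∂V₁/∂v = -14*u
∇×V = (-16*w - 19, 9*w, -14*u)
At (-1, -1, 3): (-67, 27, 14).

(-67, 27, 14)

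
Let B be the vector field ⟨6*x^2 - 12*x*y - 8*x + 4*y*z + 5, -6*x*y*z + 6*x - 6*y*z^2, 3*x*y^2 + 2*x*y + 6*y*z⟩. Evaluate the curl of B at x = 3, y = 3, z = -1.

(∇×B)₁ = ∂B₃/∂y − ∂B₂/∂z = 12*x*y + 2*x + 12*y*z + 6*z
(∇×B)₂ = ∂B₁/∂z − ∂B₃/∂x = -3*y^2 + 2*y
(∇×B)₃ = ∂B₂/∂x − ∂B₁/∂y = 12*x - 6*y*z - 4*z + 6
∇×B = (12*x*y + 2*x + 12*y*z + 6*z, -3*y^2 + 2*y, 12*x - 6*y*z - 4*z + 6)
At (3, 3, -1): (72, -21, 64).

(72, -21, 64)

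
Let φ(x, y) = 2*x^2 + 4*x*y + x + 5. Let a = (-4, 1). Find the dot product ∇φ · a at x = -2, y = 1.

∂φ/∂x = 4*x + 4*y + 1
∂φ/∂y = 4*x
∇φ at (-2, 1) = (-3, -8)
∇φ · a = (-3)(-4) + (-8)(1) = 4

4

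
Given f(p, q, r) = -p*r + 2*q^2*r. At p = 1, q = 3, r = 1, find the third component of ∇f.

17

(∇f)_3 = ∂f/∂r = -p + 2*q^2
At (1, 3, 1): 17.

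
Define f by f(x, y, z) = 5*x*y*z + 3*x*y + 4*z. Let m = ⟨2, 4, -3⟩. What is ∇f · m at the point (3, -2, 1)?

142

∂f/∂x = 5*y*z + 3*y
∂f/∂y = 5*x*z + 3*x
∂f/∂z = 5*x*y + 4
∇f at (3, -2, 1) = (-16, 24, -26)
∇f · m = (-16)(2) + (24)(4) + (-26)(-3) = 142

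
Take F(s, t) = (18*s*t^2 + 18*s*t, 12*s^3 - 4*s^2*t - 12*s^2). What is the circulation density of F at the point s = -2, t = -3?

∂F₂/∂s = 36*s^2 - 8*s*t - 24*s
∂F₁/∂t = 36*s*t + 18*s
Scalar curl = 36*s^2 - 44*s*t - 42*s
At (-2, -3): -36.

-36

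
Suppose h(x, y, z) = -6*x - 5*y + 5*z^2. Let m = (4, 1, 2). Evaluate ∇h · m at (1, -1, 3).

31

∂h/∂x = -6
∂h/∂y = -5
∂h/∂z = 10*z
∇h at (1, -1, 3) = (-6, -5, 30)
∇h · m = (-6)(4) + (-5)(1) + (30)(2) = 31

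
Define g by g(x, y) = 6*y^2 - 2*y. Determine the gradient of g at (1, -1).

(0, -14)

∂g/∂x = 0
∂g/∂y = 12*y - 2
∇g = (0, 12*y - 2)
At (1, -1): (0, -14).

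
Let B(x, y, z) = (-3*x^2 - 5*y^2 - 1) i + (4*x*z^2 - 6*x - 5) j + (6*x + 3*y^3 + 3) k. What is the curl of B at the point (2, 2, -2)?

(68, -6, 30)

(∇×B)₁ = ∂B₃/∂y − ∂B₂/∂z = -8*x*z + 9*y^2
(∇×B)₂ = ∂B₁/∂z − ∂B₃/∂x = -6
(∇×B)₃ = ∂B₂/∂x − ∂B₁/∂y = 10*y + 4*z^2 - 6
∇×B = (-8*x*z + 9*y^2, -6, 10*y + 4*z^2 - 6)
At (2, 2, -2): (68, -6, 30).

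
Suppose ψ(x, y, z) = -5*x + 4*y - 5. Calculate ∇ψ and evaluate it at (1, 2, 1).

∂ψ/∂x = -5
∂ψ/∂y = 4
∂ψ/∂z = 0
∇ψ = (-5, 4, 0)
At (1, 2, 1): (-5, 4, 0).

(-5, 4, 0)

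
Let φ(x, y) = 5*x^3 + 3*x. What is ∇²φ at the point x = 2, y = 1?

∂²φ/∂x² = 30*x
∂²φ/∂y² = 0
∇²φ = 30*x
At (2, 1): 60.

60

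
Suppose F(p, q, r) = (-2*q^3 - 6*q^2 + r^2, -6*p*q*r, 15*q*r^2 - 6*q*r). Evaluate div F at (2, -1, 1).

∂F₁/∂p = 0
∂F₂/∂q = -6*p*r
∂F₃/∂r = 30*q*r - 6*q
∇·F = -6*p*r + 30*q*r - 6*q
At (2, -1, 1): -36.

-36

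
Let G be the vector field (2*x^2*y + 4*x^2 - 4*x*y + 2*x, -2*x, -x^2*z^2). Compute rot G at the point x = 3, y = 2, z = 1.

(0, 6, -8)

(∇×G)₁ = ∂G₃/∂y − ∂G₂/∂z = 0
(∇×G)₂ = ∂G₁/∂z − ∂G₃/∂x = 2*x*z^2
(∇×G)₃ = ∂G₂/∂x − ∂G₁/∂y = -2*x^2 + 4*x - 2
∇×G = (0, 2*x*z^2, -2*x^2 + 4*x - 2)
At (3, 2, 1): (0, 6, -8).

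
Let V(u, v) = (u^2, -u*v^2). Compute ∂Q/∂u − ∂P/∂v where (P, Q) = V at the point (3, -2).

∂V₂/∂u = -v^2
∂V₁/∂v = 0
Scalar curl = -v^2
At (3, -2): -4.

-4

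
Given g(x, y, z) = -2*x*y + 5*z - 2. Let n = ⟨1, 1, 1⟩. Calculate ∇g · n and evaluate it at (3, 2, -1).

-5

∂g/∂x = -2*y
∂g/∂y = -2*x
∂g/∂z = 5
∇g at (3, 2, -1) = (-4, -6, 5)
∇g · n = (-4)(1) + (-6)(1) + (5)(1) = -5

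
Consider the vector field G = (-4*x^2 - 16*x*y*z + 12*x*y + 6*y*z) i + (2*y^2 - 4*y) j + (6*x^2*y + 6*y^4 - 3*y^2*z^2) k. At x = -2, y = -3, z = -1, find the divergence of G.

-30

∂G₁/∂x = -8*x - 16*y*z + 12*y
∂G₂/∂y = 4*y - 4
∂G₃/∂z = -6*y^2*z
∇·G = -8*x - 6*y^2*z - 16*y*z + 16*y - 4
At (-2, -3, -1): -30.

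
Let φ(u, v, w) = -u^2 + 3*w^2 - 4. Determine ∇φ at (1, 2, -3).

∂φ/∂u = -2*u
∂φ/∂v = 0
∂φ/∂w = 6*w
∇φ = (-2*u, 0, 6*w)
At (1, 2, -3): (-2, 0, -18).

(-2, 0, -18)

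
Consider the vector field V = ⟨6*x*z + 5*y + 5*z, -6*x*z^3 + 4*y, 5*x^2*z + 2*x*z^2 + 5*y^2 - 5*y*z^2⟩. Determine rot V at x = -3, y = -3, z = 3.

(-561, 59, -167)

(∇×V)₁ = ∂V₃/∂y − ∂V₂/∂z = 18*x*z^2 + 10*y - 5*z^2
(∇×V)₂ = ∂V₁/∂z − ∂V₃/∂x = -10*x*z + 6*x - 2*z^2 + 5
(∇×V)₃ = ∂V₂/∂x − ∂V₁/∂y = -6*z^3 - 5
∇×V = (18*x*z^2 + 10*y - 5*z^2, -10*x*z + 6*x - 2*z^2 + 5, -6*z^3 - 5)
At (-3, -3, 3): (-561, 59, -167).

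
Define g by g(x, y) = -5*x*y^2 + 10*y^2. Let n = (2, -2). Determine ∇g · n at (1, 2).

-80

∂g/∂x = -5*y^2
∂g/∂y = -10*x*y + 20*y
∇g at (1, 2) = (-20, 20)
∇g · n = (-20)(2) + (20)(-2) = -80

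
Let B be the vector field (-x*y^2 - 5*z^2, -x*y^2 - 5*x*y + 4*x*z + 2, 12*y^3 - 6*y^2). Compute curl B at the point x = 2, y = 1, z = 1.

(16, -10, 2)

(∇×B)₁ = ∂B₃/∂y − ∂B₂/∂z = -4*x + 36*y^2 - 12*y
(∇×B)₂ = ∂B₁/∂z − ∂B₃/∂x = -10*z
(∇×B)₃ = ∂B₂/∂x − ∂B₁/∂y = 2*x*y - y^2 - 5*y + 4*z
∇×B = (-4*x + 36*y^2 - 12*y, -10*z, 2*x*y - y^2 - 5*y + 4*z)
At (2, 1, 1): (16, -10, 2).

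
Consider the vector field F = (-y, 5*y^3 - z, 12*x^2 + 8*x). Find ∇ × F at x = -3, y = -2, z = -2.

(∇×F)₁ = ∂F₃/∂y − ∂F₂/∂z = 1
(∇×F)₂ = ∂F₁/∂z − ∂F₃/∂x = -24*x - 8
(∇×F)₃ = ∂F₂/∂x − ∂F₁/∂y = 1
∇×F = (1, -24*x - 8, 1)
At (-3, -2, -2): (1, 64, 1).

(1, 64, 1)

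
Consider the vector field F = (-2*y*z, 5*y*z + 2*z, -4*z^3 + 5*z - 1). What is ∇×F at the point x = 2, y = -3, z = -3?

(13, 6, -6)

(∇×F)₁ = ∂F₃/∂y − ∂F₂/∂z = -5*y - 2
(∇×F)₂ = ∂F₁/∂z − ∂F₃/∂x = -2*y
(∇×F)₃ = ∂F₂/∂x − ∂F₁/∂y = 2*z
∇×F = (-5*y - 2, -2*y, 2*z)
At (2, -3, -3): (13, 6, -6).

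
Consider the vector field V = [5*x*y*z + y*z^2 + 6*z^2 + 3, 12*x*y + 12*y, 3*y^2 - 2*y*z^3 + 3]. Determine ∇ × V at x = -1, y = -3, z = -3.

(∇×V)₁ = ∂V₃/∂y − ∂V₂/∂z = 6*y - 2*z^3
(∇×V)₂ = ∂V₁/∂z − ∂V₃/∂x = 5*x*y + 2*y*z + 12*z
(∇×V)₃ = ∂V₂/∂x − ∂V₁/∂y = -5*x*z + 12*y - z^2
∇×V = (6*y - 2*z^3, 5*x*y + 2*y*z + 12*z, -5*x*z + 12*y - z^2)
At (-1, -3, -3): (36, -3, -60).

(36, -3, -60)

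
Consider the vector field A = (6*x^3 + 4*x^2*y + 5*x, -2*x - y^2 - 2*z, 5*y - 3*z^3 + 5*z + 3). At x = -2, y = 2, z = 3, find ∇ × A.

(∇×A)₁ = ∂A₃/∂y − ∂A₂/∂z = 7
(∇×A)₂ = ∂A₁/∂z − ∂A₃/∂x = 0
(∇×A)₃ = ∂A₂/∂x − ∂A₁/∂y = -4*x^2 - 2
∇×A = (7, 0, -4*x^2 - 2)
At (-2, 2, 3): (7, 0, -18).

(7, 0, -18)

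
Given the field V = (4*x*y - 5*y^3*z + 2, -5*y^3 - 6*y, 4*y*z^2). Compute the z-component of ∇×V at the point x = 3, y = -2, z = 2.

(∇×V)_3 = ∂V₂/∂x − ∂V₁/∂y
= 0 − (4*x - 15*y^2*z)
= -4*x + 15*y^2*z
At (3, -2, 2): 108.

108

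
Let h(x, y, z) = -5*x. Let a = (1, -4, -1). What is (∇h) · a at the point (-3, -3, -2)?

-5

∂h/∂x = -5
∂h/∂y = 0
∂h/∂z = 0
∇h at (-3, -3, -2) = (-5, 0, 0)
∇h · a = (-5)(1) + (0)(-4) + (0)(-1) = -5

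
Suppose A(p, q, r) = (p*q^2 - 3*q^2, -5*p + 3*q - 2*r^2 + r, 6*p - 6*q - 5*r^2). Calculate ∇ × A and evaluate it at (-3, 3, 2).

(∇×A)₁ = ∂A₃/∂q − ∂A₂/∂r = 4*r - 7
(∇×A)₂ = ∂A₁/∂r − ∂A₃/∂p = -6
(∇×A)₃ = ∂A₂/∂p − ∂A₁/∂q = -2*p*q + 6*q - 5
∇×A = (4*r - 7, -6, -2*p*q + 6*q - 5)
At (-3, 3, 2): (1, -6, 31).

(1, -6, 31)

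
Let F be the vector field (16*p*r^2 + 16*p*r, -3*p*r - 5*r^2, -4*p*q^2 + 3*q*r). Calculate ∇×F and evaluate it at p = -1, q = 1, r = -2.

(∇×F)₁ = ∂F₃/∂q − ∂F₂/∂r = -8*p*q + 3*p + 13*r
(∇×F)₂ = ∂F₁/∂r − ∂F₃/∂p = 32*p*r + 16*p + 4*q^2
(∇×F)₃ = ∂F₂/∂p − ∂F₁/∂q = -3*r
∇×F = (-8*p*q + 3*p + 13*r, 32*p*r + 16*p + 4*q^2, -3*r)
At (-1, 1, -2): (-21, 52, 6).

(-21, 52, 6)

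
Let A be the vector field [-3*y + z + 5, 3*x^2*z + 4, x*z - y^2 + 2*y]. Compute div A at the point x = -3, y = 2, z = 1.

-3

∂A₁/∂x = 0
∂A₂/∂y = 0
∂A₃/∂z = x
∇·A = x
At (-3, 2, 1): -3.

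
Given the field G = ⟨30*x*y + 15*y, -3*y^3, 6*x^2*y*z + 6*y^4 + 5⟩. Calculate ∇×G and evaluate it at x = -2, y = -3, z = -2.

(-696, 144, 45)

(∇×G)₁ = ∂G₃/∂y − ∂G₂/∂z = 6*x^2*z + 24*y^3
(∇×G)₂ = ∂G₁/∂z − ∂G₃/∂x = -12*x*y*z
(∇×G)₃ = ∂G₂/∂x − ∂G₁/∂y = -30*x - 15
∇×G = (6*x^2*z + 24*y^3, -12*x*y*z, -30*x - 15)
At (-2, -3, -2): (-696, 144, 45).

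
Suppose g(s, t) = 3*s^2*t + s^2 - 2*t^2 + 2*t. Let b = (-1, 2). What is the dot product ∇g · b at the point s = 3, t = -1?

∂g/∂s = 6*s*t + 2*s
∂g/∂t = 3*s^2 - 4*t + 2
∇g at (3, -1) = (-12, 33)
∇g · b = (-12)(-1) + (33)(2) = 78

78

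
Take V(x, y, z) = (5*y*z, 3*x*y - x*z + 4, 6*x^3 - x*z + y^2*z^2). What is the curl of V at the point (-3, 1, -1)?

(∇×V)₁ = ∂V₃/∂y − ∂V₂/∂z = x + 2*y*z^2
(∇×V)₂ = ∂V₁/∂z − ∂V₃/∂x = -18*x^2 + 5*y + z
(∇×V)₃ = ∂V₂/∂x − ∂V₁/∂y = 3*y - 6*z
∇×V = (x + 2*y*z^2, -18*x^2 + 5*y + z, 3*y - 6*z)
At (-3, 1, -1): (-1, -158, 9).

(-1, -158, 9)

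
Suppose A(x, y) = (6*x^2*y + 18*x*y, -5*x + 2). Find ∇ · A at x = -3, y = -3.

∂A₁/∂x = 12*x*y + 18*y
∂A₂/∂y = 0
∇·A = 12*x*y + 18*y
At (-3, -3): 54.

54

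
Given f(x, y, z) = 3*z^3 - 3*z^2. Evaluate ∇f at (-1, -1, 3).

∂f/∂x = 0
∂f/∂y = 0
∂f/∂z = 9*z^2 - 6*z
∇f = (0, 0, 9*z^2 - 6*z)
At (-1, -1, 3): (0, 0, 63).

(0, 0, 63)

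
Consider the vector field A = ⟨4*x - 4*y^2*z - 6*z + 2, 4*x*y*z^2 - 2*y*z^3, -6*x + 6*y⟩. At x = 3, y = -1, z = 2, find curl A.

(∇×A)₁ = ∂A₃/∂y − ∂A₂/∂z = -8*x*y*z + 6*y*z^2 + 6
(∇×A)₂ = ∂A₁/∂z − ∂A₃/∂x = -4*y^2
(∇×A)₃ = ∂A₂/∂x − ∂A₁/∂y = 4*y*z^2 + 8*y*z
∇×A = (-8*x*y*z + 6*y*z^2 + 6, -4*y^2, 4*y*z^2 + 8*y*z)
At (3, -1, 2): (30, -4, -32).

(30, -4, -32)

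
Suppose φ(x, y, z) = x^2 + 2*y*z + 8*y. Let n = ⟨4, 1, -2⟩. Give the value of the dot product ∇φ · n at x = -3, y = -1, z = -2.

∂φ/∂x = 2*x
∂φ/∂y = 2*z + 8
∂φ/∂z = 2*y
∇φ at (-3, -1, -2) = (-6, 4, -2)
∇φ · n = (-6)(4) + (4)(1) + (-2)(-2) = -16

-16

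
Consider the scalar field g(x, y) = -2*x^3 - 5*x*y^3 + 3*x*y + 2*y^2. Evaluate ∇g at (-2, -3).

(102, 252)

∂g/∂x = -6*x^2 - 5*y^3 + 3*y
∂g/∂y = -15*x*y^2 + 3*x + 4*y
∇g = (-6*x^2 - 5*y^3 + 3*y, -15*x*y^2 + 3*x + 4*y)
At (-2, -3): (102, 252).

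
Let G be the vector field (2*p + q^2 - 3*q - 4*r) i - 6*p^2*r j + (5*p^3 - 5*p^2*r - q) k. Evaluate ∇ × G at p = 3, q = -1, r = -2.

(∇×G)₁ = ∂G₃/∂q − ∂G₂/∂r = 6*p^2 - 1
(∇×G)₂ = ∂G₁/∂r − ∂G₃/∂p = -15*p^2 + 10*p*r - 4
(∇×G)₃ = ∂G₂/∂p − ∂G₁/∂q = -12*p*r - 2*q + 3
∇×G = (6*p^2 - 1, -15*p^2 + 10*p*r - 4, -12*p*r - 2*q + 3)
At (3, -1, -2): (53, -199, 77).

(53, -199, 77)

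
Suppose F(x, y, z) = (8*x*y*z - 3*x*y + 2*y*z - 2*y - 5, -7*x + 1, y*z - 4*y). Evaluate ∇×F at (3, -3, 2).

(-2, -78, -48)

(∇×F)₁ = ∂F₃/∂y − ∂F₂/∂z = z - 4
(∇×F)₂ = ∂F₁/∂z − ∂F₃/∂x = 8*x*y + 2*y
(∇×F)₃ = ∂F₂/∂x − ∂F₁/∂y = -8*x*z + 3*x - 2*z - 5
∇×F = (z - 4, 8*x*y + 2*y, -8*x*z + 3*x - 2*z - 5)
At (3, -3, 2): (-2, -78, -48).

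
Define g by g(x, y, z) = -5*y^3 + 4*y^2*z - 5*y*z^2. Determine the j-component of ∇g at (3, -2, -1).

-49

(∇g)_2 = ∂g/∂y = -15*y^2 + 8*y*z - 5*z^2
At (3, -2, -1): -49.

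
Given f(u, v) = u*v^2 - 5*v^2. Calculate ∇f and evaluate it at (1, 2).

∂f/∂u = v^2
∂f/∂v = 2*u*v - 10*v
∇f = (v^2, 2*u*v - 10*v)
At (1, 2): (4, -16).

(4, -16)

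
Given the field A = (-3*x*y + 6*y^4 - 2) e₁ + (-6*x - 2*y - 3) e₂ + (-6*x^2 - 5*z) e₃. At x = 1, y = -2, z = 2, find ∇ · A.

∂A₁/∂x = -3*y
∂A₂/∂y = -2
∂A₃/∂z = -5
∇·A = -3*y - 7
At (1, -2, 2): -1.

-1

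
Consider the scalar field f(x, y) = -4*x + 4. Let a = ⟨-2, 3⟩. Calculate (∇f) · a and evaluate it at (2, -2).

∂f/∂x = -4
∂f/∂y = 0
∇f at (2, -2) = (-4, 0)
∇f · a = (-4)(-2) + (0)(3) = 8

8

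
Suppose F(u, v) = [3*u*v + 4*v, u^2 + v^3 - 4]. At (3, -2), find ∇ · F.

∂F₁/∂u = 3*v
∂F₂/∂v = 3*v^2
∇·F = 3*v^2 + 3*v
At (3, -2): 6.

6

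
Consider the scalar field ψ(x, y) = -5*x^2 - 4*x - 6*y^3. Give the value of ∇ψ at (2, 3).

(-24, -162)

∂ψ/∂x = -10*x - 4
∂ψ/∂y = -18*y^2
∇ψ = (-10*x - 4, -18*y^2)
At (2, 3): (-24, -162).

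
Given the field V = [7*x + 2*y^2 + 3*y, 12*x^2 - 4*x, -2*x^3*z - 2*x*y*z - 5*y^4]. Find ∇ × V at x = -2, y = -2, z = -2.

(152, -40, -47)

(∇×V)₁ = ∂V₃/∂y − ∂V₂/∂z = -2*x*z - 20*y^3
(∇×V)₂ = ∂V₁/∂z − ∂V₃/∂x = 6*x^2*z + 2*y*z
(∇×V)₃ = ∂V₂/∂x − ∂V₁/∂y = 24*x - 4*y - 7
∇×V = (-2*x*z - 20*y^3, 6*x^2*z + 2*y*z, 24*x - 4*y - 7)
At (-2, -2, -2): (152, -40, -47).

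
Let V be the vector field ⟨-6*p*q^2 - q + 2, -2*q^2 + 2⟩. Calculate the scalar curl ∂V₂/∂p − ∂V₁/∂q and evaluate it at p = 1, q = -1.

-11

∂V₂/∂p = 0
∂V₁/∂q = -12*p*q - 1
Scalar curl = 12*p*q + 1
At (1, -1): -11.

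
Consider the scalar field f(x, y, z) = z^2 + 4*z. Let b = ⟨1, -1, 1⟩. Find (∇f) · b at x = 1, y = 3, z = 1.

∂f/∂x = 0
∂f/∂y = 0
∂f/∂z = 2*z + 4
∇f at (1, 3, 1) = (0, 0, 6)
∇f · b = (0)(1) + (0)(-1) + (6)(1) = 6

6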